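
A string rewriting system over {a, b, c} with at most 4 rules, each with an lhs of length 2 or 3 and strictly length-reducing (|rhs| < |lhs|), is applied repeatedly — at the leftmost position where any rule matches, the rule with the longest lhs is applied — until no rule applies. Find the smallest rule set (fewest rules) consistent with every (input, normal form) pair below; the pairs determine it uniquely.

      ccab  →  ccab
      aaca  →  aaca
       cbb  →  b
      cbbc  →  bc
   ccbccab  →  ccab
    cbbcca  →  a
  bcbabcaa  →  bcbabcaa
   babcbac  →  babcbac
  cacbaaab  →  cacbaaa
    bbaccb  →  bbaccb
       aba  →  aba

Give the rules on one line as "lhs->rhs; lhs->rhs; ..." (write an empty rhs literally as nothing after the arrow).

aab->aa; bcc->; cbb->b

  | ccab
  | aaca
  | cbb => b
  | cbbc => bc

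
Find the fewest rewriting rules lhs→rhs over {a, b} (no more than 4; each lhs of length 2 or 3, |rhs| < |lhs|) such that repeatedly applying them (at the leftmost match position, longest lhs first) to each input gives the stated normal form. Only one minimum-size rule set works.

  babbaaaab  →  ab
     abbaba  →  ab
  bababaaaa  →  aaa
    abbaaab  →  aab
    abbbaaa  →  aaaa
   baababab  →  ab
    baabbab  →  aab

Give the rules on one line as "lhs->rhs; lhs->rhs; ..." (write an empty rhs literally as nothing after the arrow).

baa->ab; bb->b; bba->b; bbb->

  | babbaaaab => babaaab => baabab => abbab => abb => ab
  | abbaba => abba => ab
  | bababaaaa => babaabaa => baabbaa => abbbaa => aaa
  | abbaaab => abaab => aabb => aab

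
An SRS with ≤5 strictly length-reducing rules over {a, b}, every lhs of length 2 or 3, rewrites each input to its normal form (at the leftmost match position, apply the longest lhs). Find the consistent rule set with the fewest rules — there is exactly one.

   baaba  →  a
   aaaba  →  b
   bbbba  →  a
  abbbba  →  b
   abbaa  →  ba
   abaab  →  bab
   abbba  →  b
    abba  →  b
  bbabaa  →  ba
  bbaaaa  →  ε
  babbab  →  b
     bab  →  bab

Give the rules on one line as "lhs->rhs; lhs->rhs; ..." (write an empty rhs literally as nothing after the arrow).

  | baaba => bba => a
  | aaaba => aba => b
  | bbbba => bba => a
  | abbbba => abbba => abba => aba => b

aa->; aba->b; abb->ab; bb->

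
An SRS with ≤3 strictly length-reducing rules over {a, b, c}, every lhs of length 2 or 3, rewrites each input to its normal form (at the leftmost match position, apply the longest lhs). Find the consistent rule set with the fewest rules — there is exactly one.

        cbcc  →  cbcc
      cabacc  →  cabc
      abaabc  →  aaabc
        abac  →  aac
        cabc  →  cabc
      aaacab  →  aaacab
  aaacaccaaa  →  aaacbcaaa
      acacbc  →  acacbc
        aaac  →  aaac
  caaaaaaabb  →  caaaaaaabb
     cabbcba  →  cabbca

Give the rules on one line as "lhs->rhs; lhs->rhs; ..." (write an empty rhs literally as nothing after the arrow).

acc->bc; ba->a

  | cbcc
  | cabacc => caacc => cabc
  | abaabc => aaabc
  | abac => aac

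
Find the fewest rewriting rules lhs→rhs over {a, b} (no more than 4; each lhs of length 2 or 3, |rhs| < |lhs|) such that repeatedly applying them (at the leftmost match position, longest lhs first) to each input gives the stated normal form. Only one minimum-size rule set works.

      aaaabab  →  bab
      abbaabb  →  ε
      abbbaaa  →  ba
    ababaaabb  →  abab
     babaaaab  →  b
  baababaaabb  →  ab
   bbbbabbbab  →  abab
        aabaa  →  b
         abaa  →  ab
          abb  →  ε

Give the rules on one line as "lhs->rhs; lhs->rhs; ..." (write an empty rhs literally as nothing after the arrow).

aa->; bb->a; bba->a

  | aaaabab => aabab => bab
  | abbaabb => aaabb => abb => aa => ε
  | abbbaaa => aabaaa => baaa => ba
  | ababaaabb => abababb => ababaa => abab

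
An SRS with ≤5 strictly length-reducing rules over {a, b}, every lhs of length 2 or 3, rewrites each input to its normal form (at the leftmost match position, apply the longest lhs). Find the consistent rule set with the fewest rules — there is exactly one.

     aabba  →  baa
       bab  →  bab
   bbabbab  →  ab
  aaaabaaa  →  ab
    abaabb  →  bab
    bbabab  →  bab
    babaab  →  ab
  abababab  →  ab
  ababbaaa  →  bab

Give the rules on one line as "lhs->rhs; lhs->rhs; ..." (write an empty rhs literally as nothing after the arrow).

aab->ab; aba->ab; abb->ba; bba->ab

  | aabba => abba => baa
  | bab
  | bbabbab => abbbab => babab => babb => bba => ab
  | aaaabaaa => aaabaaa => aabaaa => abaaa => abaa => aba => ab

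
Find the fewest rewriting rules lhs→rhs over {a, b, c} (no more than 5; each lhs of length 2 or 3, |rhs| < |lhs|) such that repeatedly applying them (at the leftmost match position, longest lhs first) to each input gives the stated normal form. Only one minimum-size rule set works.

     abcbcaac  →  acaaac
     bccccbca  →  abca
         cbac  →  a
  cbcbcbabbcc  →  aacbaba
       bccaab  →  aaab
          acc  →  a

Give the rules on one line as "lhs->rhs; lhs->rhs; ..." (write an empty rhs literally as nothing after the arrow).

bac->ca; bcc->a; cbc->ac; cc->

  | abcbcaac => abacaac => acaaac
  | bccccbca => accbca => abca
  | cbac => cca => a
  | cbcbcbabbcc => acbcbabbcc => aacbabbcc => aacbaba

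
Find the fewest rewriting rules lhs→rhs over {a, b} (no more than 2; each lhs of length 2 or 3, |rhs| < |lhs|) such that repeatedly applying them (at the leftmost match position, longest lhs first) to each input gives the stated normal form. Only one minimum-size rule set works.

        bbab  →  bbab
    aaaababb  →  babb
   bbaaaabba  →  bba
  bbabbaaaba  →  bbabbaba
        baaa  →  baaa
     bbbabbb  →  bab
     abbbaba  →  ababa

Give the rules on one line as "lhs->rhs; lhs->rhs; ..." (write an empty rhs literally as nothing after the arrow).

aab->b; bbb->b

  | bbab
  | aaaababb => aababb => babb
  | bbaaaabba => bbaabba => bbbba => bba
  | bbabbaaaba => bbabbaba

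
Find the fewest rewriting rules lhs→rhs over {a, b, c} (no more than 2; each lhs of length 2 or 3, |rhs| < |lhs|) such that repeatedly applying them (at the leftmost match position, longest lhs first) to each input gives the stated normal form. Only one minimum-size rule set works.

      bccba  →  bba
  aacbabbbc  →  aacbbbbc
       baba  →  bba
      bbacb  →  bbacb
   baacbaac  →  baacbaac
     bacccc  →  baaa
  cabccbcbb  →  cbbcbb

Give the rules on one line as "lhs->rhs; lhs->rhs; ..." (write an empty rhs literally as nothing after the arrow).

  | bccba => baba => bba
  | aacbabbbc => aacbbbbc
  | baba => bba
  | bbacb

ab->b; cc->a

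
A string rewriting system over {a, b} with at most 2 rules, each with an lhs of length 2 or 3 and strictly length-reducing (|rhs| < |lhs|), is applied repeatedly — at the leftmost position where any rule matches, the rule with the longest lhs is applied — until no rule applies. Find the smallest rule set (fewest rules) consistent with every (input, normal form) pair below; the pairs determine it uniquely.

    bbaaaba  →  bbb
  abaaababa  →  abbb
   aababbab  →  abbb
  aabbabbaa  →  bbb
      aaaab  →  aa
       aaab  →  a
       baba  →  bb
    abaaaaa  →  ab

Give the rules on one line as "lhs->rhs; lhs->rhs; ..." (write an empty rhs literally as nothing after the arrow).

  | bbaaaba => bbaaba => bbaba => bbba => bbb
  | abaaababa => abaababa => abababa => abbaba => abbba => abbb
  | aababbab => abbab => abbb
  | aabbabbaa => babbaa => bbbaa => bbba => bbb

aab->; ba->b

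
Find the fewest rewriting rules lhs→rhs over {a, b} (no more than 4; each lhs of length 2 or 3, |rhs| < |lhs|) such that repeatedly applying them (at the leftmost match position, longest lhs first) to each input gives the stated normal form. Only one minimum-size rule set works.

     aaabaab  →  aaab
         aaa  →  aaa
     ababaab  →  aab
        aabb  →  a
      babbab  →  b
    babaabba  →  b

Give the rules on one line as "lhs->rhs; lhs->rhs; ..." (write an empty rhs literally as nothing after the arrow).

abb->; ba->b; baa->; bb->b

  | aaabaab => aaab
  | aaa
  | ababaab => abbaab => aab
  | aabb => a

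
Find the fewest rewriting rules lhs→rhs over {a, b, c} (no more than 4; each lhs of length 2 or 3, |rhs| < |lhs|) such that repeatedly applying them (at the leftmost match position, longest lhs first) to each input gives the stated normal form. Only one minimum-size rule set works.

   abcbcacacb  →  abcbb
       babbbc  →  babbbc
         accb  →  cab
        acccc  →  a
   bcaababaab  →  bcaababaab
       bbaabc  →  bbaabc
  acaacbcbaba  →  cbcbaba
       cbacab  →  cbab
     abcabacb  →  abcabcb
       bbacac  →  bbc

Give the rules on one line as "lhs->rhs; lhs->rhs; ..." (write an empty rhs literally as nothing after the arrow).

  | abcbcacacb => abcbcacb => abcbccb => abcbb
  | babbbc
  | accb => cab
  | acccc => cacc => cca => a

ac->c; aca->a; acc->ca; cc->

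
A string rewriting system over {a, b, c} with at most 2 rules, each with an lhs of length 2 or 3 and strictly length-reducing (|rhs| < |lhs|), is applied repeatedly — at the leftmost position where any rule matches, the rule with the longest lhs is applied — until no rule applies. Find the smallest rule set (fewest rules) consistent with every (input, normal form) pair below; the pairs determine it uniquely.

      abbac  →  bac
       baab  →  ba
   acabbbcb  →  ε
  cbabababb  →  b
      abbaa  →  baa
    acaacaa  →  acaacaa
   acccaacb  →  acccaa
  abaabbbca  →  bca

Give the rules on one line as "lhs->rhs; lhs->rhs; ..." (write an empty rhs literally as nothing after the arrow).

ab->; cb->

  | abbac => bac
  | baab => ba
  | acabbbcb => acbbcb => abcb => cb => ε
  | cbabababb => abababb => ababb => abb => b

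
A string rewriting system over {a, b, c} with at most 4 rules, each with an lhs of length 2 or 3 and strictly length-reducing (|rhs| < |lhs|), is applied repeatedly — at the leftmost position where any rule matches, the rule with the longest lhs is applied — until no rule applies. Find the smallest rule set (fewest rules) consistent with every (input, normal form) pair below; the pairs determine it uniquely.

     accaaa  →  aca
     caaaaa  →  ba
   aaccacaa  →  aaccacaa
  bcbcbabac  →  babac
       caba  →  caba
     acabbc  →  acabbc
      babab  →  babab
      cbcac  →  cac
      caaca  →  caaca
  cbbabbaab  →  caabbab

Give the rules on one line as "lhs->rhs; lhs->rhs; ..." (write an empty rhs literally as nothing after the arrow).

aaa->ba; baa->ba; cb->; cbb->ca

  | accaaa => accba => aca
  | caaaaa => cbaaa => aaa => ba
  | aaccacaa
  | bcbcbabac => bcbabac => babac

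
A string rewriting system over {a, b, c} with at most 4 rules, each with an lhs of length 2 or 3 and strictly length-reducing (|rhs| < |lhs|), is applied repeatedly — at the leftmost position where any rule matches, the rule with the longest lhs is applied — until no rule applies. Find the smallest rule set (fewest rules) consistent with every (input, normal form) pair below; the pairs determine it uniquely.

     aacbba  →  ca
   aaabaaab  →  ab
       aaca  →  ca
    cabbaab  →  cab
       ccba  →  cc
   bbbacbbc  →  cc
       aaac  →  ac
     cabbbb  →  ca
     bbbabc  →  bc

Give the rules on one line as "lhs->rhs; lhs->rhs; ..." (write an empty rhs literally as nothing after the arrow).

aa->; ba->; bb->

  | aacbba => cbba => ca
  | aaabaaab => abaaab => aaab => ab
  | aaca => ca
  | cabbaab => caaab => cab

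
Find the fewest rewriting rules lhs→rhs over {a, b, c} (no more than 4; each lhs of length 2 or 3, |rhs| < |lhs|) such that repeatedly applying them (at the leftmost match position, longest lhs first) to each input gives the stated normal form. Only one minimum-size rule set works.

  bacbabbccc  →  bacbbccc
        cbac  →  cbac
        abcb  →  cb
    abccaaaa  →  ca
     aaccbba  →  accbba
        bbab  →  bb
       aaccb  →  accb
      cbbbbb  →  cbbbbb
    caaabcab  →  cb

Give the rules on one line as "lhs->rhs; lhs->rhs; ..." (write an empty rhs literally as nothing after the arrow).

aa->a; ab->; cca->c

  | bacbabbccc => bacbbccc
  | cbac
  | abcb => cb
  | abccaaaa => ccaaaa => caaa => caa => ca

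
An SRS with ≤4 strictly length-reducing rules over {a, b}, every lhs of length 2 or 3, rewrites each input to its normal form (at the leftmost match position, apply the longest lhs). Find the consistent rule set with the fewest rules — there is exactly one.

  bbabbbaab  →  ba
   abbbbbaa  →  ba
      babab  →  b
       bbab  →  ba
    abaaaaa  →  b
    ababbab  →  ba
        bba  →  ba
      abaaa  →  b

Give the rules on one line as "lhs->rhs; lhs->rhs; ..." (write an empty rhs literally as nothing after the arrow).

aa->b; ab->a; bb->b

  | bbabbbaab => babbbaab => babbaab => babaab => baaab => bbab => bab => ba
  | abbbbbaa => abbbbaa => abbbaa => abbaa => abaa => aaa => ba
  | babab => baab => bbb => bb => b
  | bbab => bab => ba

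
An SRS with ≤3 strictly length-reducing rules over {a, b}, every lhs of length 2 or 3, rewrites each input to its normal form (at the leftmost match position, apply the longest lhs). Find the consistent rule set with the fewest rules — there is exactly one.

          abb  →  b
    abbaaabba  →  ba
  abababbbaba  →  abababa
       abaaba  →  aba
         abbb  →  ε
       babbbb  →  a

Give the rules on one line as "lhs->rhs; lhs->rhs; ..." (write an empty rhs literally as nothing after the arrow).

aa->b; aab->; bb->a

  | abb => aa => b
  | abbaaabba => aaaaabba => baaabba => bbabba => aabba => ba
  | abababbbaba => ababaababa => abababa
  | abaaba => aba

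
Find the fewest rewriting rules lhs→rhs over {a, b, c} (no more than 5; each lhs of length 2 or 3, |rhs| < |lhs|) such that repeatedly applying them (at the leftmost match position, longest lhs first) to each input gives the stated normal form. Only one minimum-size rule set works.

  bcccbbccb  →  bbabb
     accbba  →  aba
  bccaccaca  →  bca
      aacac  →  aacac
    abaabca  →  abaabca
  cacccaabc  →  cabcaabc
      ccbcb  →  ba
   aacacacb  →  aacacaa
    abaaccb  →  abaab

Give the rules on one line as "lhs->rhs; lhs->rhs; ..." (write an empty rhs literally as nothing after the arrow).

  | bcccbbccb => bbcbbccb => bbabccb => bbabcc => bbabb
  | accbba => accba => acca => aba
  | bccaccaca => bbaccaca => bccaca => bbaca => bca
  | aacac

bac->c; cb->a; cc->b; ccb->cc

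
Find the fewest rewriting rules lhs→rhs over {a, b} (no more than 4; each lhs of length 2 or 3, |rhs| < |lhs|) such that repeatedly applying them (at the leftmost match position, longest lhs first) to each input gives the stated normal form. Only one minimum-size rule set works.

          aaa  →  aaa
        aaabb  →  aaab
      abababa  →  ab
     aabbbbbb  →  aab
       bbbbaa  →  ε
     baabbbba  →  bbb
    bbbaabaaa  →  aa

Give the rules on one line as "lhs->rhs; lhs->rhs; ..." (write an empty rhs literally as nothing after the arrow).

  | aaa
  | aaabb => aaab
  | abababa => abbaba => ababa => abba => aba => ab
  | aabbbbbb => aabbbbb => aabbbb => aabbb => aabb => aab

abb->ab; ba->b; bba->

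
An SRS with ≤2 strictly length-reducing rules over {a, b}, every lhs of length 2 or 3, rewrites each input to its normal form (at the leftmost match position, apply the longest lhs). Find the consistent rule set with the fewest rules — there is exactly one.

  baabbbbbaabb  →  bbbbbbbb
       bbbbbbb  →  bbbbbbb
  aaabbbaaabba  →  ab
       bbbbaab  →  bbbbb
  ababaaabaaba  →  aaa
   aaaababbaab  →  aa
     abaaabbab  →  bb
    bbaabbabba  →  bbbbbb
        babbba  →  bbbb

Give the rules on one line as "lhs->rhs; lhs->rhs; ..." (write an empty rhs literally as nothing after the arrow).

abb->; ba->b

  | baabbbbbaabb => babbbbbaabb => bbbbbbaabb => bbbbbbabb => bbbbbbbb
  | bbbbbbb
  | aaabbbaaabba => aabaaabba => aabaabba => aababba => aabbba => aba => ab
  | bbbbaab => bbbbab => bbbbb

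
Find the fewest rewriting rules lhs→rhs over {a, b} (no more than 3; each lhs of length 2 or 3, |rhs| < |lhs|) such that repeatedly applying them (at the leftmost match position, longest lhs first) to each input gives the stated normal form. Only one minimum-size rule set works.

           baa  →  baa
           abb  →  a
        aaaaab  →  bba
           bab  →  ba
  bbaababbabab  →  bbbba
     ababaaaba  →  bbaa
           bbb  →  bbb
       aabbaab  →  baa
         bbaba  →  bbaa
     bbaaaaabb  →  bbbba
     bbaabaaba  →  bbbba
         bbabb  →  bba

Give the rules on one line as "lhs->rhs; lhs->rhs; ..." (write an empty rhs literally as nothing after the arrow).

  | baa
  | abb => ab => a
  | aaaaab => baaab => bbab => bba
  | bab => ba

aaa->ba; ab->a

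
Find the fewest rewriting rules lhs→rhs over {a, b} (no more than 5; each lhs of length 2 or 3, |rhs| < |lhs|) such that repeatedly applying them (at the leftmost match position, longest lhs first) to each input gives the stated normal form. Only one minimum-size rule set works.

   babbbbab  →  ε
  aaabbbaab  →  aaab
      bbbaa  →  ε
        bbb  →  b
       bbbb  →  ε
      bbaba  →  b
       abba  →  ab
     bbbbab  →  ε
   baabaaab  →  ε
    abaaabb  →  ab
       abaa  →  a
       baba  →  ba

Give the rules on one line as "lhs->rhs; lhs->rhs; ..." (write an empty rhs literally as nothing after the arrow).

  | babbbbab => bbbbab => bbab => bb => ε
  | aaabbbaab => aaabaab => aaabbb => aaab
  | bbbaa => baa => bb => ε
  | bbb => b

baa->bb; bab->b; bb->; bba->b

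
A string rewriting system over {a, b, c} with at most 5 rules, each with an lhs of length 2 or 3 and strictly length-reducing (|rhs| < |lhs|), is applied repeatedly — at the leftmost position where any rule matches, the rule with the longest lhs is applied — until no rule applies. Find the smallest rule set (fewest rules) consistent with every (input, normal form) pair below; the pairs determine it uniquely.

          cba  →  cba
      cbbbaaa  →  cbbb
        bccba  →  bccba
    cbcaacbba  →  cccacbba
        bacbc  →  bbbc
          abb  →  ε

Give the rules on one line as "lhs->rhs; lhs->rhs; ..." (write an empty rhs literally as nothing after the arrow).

  | cba
  | cbbbaaa => cbbb
  | bccba
  | cbcaacbba => cccacbba

aaa->; abb->; bac->bb; bca->cc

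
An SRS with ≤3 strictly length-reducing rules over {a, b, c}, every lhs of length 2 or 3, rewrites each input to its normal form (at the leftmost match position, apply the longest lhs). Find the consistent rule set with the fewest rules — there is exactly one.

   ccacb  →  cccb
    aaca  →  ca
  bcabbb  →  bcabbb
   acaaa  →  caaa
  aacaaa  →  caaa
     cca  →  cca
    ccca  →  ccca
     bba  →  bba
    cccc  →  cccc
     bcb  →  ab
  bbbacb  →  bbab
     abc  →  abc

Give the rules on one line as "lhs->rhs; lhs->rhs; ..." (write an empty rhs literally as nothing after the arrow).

  | ccacb => cccb
  | aaca => aca => ca
  | bcabbb
  | acaaa => caaa

ac->c; bcb->ab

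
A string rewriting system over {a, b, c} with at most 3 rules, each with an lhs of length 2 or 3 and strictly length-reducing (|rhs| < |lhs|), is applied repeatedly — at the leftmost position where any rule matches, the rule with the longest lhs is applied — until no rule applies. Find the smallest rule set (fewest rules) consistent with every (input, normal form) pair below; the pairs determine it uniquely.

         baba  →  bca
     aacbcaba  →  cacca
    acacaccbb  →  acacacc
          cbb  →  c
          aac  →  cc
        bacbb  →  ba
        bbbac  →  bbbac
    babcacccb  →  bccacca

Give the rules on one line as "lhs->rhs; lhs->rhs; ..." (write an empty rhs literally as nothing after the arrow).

aa->c; ab->c; cb->a

  | baba => bca
  | aacbcaba => ccbcaba => cacaba => cacca
  | acacaccbb => acacacab => acacacc
  | cbb => ab => c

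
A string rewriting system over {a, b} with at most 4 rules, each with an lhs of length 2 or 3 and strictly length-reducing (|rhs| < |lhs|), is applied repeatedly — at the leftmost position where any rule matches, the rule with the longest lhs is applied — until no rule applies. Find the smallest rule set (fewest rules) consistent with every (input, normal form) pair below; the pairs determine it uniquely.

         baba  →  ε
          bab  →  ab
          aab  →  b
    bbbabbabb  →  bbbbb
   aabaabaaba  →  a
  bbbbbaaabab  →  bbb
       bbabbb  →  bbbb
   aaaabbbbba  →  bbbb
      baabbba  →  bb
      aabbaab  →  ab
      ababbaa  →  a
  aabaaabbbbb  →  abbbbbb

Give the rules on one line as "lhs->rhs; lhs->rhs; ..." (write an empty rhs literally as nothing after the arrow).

  | baba => aba => aa => ε
  | bab => ab
  | aab => b
  | bbbabbabb => bbbbabb => bbbbb

aa->; aaa->ab; ba->a; bba->b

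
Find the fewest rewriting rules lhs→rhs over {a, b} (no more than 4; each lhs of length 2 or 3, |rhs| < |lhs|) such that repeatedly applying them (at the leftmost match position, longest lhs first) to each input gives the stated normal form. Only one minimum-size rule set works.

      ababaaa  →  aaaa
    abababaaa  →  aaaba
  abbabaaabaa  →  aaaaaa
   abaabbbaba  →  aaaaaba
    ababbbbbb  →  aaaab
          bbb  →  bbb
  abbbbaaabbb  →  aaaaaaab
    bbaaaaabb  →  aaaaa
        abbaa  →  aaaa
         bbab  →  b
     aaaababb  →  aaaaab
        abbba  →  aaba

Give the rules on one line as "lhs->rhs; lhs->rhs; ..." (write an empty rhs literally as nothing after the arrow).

  | ababaaa => abaaba => aabba => aaaa
  | abababaaa => ababaaba => abaabba => aabbba => aaaba
  | abbabaaabaa => aaabaaabaa => aaaababaa => aaaabaab => aaaaabb => aaaaaa
  | abaabbbaba => aabbbbaba => aaabbaba => aaaaaba

abb->aa; baa->ab; bba->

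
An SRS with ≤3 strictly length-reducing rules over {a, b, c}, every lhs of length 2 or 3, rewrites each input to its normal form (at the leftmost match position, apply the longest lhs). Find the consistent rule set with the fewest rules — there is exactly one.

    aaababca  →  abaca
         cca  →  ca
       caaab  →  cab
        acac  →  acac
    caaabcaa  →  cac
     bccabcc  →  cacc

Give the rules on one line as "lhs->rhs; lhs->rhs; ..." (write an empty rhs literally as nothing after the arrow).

aa->; bc->c; cca->ca

  | aaababca => ababca => abaca
  | cca => ca
  | caaab => cab
  | acac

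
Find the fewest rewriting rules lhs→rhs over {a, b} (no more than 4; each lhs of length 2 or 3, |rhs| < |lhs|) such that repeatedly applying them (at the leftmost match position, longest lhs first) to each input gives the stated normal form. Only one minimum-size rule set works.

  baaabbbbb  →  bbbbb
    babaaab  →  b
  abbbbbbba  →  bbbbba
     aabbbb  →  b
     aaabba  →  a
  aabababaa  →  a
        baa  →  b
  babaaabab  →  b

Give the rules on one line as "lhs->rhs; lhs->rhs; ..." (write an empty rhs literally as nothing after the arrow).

aa->; aab->a; abb->; bab->b

  | baaabbbbb => babbbbb => bbbbb
  | babaaab => baaab => bab => b
  | abbbbbbba => bbbbba
  | aabbbb => abbb => b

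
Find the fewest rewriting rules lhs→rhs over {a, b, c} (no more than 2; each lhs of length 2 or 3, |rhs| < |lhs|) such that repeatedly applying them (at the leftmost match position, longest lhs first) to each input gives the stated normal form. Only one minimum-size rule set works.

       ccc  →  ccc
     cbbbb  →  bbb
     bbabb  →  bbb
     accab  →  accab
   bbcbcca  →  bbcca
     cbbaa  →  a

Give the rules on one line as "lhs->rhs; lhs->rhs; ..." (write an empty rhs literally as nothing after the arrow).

ba->; cb->

  | ccc
  | cbbbb => bbb
  | bbabb => bbb
  | accab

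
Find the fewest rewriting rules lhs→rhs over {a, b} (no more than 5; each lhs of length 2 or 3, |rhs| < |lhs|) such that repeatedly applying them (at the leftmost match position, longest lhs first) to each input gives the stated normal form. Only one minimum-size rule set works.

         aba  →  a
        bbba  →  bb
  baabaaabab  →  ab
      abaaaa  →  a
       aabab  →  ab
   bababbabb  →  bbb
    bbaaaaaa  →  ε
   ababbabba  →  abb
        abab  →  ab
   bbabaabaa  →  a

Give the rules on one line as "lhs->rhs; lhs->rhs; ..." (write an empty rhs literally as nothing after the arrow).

  | aba => a
  | bbba => bb
  | baabaaabab => aabaaabab => abaaabab => aaaabab => aabab => abab => ab
  | abaaaa => aaaaa => aaa => a

aa->; aab->ab; ba->; baa->aa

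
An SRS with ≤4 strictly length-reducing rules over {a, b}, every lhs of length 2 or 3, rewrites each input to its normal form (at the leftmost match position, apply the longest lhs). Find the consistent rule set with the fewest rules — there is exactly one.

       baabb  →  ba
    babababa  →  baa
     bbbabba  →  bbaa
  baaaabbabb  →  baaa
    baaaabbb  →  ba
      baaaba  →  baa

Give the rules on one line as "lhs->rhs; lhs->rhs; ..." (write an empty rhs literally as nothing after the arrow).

  | baabb => ba
  | babababa => baababa => bababa => baaba => baba => baa
  | bbbabba => bbabba => bbaba => bbaa
  | baaaabbabb => baaaabb => baaa

ab->b; abb->; bab->ba; bbb->bb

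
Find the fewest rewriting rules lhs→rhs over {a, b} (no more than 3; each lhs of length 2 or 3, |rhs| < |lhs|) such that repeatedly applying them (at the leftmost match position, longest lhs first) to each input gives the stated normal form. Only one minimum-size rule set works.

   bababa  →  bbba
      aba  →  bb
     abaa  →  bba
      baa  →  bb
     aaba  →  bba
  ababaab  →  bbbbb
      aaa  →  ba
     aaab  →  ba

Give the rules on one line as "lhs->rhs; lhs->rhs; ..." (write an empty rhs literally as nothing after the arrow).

  | bababa => baaba => bbba
  | aba => bb
  | abaa => bba
  | baa => bb

aa->b; aba->bb; bab->ba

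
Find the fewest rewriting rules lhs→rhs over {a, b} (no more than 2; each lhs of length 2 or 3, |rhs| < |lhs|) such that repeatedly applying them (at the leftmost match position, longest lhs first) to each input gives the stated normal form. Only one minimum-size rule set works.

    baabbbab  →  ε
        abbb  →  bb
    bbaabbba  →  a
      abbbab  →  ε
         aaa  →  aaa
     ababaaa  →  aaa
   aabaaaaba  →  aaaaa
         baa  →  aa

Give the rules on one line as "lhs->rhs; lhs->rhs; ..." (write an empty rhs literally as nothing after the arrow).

ab->; ba->a

  | baabbbab => aabbbab => abbab => bab => ab => ε
  | abbb => bb
  | bbaabbba => baabbba => aabbba => abba => ba => a
  | abbbab => bbab => bab => ab => ε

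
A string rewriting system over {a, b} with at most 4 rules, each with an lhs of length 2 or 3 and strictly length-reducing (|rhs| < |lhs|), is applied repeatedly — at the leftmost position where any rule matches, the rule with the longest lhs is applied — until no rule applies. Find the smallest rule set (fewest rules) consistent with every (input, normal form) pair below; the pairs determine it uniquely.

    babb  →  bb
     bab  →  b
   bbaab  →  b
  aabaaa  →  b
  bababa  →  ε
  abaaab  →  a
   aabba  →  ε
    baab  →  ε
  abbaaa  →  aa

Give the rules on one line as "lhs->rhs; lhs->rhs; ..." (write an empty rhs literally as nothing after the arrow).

  | babb => bb
  | bab => b
  | bbaab => bab => b
  | aabaaa => aaa => b

aaa->b; ab->; aba->; ba->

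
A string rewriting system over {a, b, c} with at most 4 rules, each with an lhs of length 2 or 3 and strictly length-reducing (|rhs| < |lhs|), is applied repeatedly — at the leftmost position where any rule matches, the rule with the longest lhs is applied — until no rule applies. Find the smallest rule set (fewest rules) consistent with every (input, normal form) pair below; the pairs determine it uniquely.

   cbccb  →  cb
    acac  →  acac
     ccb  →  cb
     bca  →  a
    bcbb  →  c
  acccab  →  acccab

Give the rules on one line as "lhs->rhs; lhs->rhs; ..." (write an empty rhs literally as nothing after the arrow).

  | cbccb => ccb => cb
  | acac
  | ccb => cb
  | bca => a

bb->c; bc->; ccb->cb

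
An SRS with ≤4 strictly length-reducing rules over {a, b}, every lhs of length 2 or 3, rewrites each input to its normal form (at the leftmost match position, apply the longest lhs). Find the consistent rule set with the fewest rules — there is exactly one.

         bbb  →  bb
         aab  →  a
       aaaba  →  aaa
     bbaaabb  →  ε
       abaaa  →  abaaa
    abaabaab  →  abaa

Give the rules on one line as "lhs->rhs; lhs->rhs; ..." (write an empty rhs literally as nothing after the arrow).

  | bbb => bb
  | aab => a
  | aaaba => aaa
  | bbaaabb => baabb => bab => ε

aab->a; bab->; bba->b; bbb->bb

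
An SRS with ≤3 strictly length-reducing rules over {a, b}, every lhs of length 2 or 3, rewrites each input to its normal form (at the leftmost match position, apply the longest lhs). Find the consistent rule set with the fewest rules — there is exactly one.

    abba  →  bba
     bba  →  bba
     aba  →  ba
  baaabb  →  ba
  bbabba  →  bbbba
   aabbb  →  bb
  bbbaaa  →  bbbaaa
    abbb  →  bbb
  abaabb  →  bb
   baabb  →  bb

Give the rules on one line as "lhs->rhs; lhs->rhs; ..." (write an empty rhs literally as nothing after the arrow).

  | abba => bba
  | bba
  | aba => ba
  | baaabb => baab => ba

aab->a; ab->b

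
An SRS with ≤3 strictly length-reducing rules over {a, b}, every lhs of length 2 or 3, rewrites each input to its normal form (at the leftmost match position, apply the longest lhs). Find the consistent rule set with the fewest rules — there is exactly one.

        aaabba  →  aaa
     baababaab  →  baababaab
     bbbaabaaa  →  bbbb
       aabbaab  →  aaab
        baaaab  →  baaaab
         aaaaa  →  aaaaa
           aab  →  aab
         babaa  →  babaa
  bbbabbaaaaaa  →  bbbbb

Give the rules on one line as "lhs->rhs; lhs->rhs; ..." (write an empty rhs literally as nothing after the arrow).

abb->; bba->bb

  | aaabba => aaa
  | baababaab
  | bbbaabaaa => bbbabaaa => bbbbaaa => bbbbaa => bbbba => bbbb
  | aabbaab => aaab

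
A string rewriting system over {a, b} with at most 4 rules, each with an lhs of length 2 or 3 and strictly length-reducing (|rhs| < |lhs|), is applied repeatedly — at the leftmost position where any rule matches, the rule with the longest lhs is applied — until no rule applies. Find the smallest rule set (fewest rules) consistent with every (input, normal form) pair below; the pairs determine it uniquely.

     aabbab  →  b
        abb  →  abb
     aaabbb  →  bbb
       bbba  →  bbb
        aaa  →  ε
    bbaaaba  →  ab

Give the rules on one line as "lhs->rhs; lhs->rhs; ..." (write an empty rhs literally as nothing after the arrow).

  | aabbab => aabab => aaab => b
  | abb
  | aaabbb => bbb
  | bbba => bbb

aaa->; ba->b; bab->ab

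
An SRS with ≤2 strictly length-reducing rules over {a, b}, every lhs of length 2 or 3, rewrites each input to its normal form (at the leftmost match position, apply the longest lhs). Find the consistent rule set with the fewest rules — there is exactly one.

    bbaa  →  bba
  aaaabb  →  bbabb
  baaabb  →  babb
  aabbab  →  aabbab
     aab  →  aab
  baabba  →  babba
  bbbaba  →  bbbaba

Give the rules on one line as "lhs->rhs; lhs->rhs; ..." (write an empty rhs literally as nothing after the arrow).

  | bbaa => bba
  | aaaabb => bbabb
  | baaabb => baabb => babb
  | aabbab

aaa->bb; baa->ba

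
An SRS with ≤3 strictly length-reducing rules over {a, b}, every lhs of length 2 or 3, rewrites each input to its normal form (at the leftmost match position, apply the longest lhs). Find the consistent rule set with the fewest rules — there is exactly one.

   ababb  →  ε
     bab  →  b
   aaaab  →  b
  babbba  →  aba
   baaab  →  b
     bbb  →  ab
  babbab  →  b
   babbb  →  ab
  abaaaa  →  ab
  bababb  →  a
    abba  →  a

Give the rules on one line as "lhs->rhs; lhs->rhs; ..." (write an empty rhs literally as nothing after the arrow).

  | ababb => abb => aa => ε
  | bab => b
  | aaaab => aab => b
  | babbba => bbba => aba

aa->; bab->b; bb->a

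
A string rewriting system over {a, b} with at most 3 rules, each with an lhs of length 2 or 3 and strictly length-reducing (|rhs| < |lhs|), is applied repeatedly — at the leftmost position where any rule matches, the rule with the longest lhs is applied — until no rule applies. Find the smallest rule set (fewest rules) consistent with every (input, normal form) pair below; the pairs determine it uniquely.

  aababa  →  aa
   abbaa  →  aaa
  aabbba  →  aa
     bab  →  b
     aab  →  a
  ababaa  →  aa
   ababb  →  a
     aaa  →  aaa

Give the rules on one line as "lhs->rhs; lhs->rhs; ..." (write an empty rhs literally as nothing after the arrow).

  | aababa => aaba => aa
  | abbaa => aaa
  | aabbba => aaba => aa
  | bab => b

ab->; abb->a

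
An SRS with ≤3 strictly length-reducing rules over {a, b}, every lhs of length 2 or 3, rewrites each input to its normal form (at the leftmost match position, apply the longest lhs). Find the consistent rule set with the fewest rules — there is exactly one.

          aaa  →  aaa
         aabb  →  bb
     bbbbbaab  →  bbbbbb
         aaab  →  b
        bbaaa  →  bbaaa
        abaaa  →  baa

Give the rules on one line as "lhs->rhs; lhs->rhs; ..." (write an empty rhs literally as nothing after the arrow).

  | aaa
  | aabb => abb => bb
  | bbbbbaab => bbbbbab => bbbbbb
  | aaab => aab => ab => b

ab->b; aba->b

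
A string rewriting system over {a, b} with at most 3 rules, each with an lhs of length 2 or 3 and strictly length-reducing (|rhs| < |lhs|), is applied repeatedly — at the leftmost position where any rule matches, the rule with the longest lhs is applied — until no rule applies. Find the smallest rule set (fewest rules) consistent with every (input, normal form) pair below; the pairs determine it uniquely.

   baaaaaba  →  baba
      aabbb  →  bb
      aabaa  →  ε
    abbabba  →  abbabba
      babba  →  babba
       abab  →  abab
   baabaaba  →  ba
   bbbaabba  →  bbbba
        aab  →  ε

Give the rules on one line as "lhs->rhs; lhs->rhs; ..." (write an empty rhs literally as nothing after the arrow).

aa->; aab->

  | baaaaaba => baaaba => baba
  | aabbb => bb
  | aabaa => aa => ε
  | abbabba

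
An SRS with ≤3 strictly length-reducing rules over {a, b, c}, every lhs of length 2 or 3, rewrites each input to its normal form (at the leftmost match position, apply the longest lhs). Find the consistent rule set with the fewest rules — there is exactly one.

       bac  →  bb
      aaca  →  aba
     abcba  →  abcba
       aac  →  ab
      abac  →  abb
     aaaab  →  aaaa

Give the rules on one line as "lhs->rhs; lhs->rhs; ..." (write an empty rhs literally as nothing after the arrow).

aab->aa; ac->b

  | bac => bb
  | aaca => aba
  | abcba
  | aac => ab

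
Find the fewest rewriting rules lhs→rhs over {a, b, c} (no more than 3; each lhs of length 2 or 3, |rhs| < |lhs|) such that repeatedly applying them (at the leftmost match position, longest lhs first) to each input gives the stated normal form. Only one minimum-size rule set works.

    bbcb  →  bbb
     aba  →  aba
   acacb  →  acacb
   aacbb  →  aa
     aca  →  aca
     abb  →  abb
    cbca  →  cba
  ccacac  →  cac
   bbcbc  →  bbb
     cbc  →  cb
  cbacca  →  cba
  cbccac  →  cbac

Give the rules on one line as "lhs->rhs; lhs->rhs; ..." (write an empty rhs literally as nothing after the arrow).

  | bbcb => bbb
  | aba
  | acacb
  | aacbb => aa

bc->b; cbb->; cca->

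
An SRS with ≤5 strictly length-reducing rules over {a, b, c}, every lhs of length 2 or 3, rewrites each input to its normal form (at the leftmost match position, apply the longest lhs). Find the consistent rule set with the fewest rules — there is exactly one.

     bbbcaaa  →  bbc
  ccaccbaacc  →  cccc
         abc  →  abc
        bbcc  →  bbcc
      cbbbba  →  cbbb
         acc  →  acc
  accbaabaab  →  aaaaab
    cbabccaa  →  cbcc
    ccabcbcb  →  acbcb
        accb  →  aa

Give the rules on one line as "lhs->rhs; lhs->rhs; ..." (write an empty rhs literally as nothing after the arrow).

ba->; ca->c; caa->ac; ccb->a

  | bbbcaaa => bbbaca => bbca => bbc
  | ccaccbaacc => ccccbaacc => ccaaacc => cacacc => ccacc => cccc
  | abc
  | bbcc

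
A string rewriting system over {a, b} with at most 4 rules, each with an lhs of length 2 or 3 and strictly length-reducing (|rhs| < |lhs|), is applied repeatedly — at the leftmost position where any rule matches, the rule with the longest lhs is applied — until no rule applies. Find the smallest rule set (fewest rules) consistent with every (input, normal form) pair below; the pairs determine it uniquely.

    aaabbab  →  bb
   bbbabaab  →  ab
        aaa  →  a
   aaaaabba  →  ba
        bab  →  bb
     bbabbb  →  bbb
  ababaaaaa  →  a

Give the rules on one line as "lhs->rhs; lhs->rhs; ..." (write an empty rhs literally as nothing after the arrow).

  | aaabbab => aabbab => bab => bb
  | bbbabaab => bbaab => ab
  | aaa => aa => a
  | aaaaabba => aaaabba => aaabba => aabba => ba

aa->a; aab->; bab->bb; bba->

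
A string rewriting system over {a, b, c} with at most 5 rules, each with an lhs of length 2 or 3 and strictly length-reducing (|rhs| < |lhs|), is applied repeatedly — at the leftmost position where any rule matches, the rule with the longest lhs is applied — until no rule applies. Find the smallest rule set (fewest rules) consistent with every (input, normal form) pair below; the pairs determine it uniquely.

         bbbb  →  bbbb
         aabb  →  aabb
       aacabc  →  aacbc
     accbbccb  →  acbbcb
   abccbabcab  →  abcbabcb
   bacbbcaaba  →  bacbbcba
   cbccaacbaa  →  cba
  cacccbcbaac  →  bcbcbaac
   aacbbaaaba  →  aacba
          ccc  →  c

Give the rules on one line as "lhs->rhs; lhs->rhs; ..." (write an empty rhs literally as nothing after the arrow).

bba->; ca->c; cac->b; cc->c

  | bbbb
  | aabb
  | aacabc => aacbc
  | accbbccb => acbbccb => acbbcb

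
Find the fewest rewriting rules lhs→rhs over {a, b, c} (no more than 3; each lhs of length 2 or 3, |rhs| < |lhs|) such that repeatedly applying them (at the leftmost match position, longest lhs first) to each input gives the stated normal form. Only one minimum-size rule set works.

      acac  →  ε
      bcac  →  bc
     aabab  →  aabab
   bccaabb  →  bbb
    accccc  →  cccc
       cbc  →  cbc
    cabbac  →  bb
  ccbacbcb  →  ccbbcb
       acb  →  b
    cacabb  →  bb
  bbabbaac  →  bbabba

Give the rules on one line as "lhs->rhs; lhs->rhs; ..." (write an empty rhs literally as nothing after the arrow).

  | acac => ac => ε
  | bcac => bc
  | aabab
  | bccaabb => bcabb => bbb

ac->; ca->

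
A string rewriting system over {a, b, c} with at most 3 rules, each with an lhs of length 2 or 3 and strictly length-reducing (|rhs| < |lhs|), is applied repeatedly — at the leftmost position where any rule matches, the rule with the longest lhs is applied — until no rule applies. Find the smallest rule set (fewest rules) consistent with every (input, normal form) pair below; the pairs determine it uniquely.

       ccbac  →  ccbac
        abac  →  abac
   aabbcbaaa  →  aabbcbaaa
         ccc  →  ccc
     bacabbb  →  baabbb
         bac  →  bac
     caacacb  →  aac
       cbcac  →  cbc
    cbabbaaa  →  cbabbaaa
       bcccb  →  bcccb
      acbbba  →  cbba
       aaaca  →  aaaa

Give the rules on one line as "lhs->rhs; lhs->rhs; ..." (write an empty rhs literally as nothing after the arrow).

  | ccbac
  | abac
  | aabbcbaaa
  | ccc

acb->c; bca->b; ca->a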